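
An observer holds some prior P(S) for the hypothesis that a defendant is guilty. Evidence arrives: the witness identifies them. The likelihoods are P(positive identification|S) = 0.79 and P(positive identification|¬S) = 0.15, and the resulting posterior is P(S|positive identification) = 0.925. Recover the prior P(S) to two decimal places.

In odds form, posterior odds = prior odds × likelihood ratio, so prior odds = posterior odds ÷ LR.
Posterior odds = 0.925/(1−0.925) = 12.3333. LR = 0.79/0.15 = 5.2667.
Prior odds = 12.3333/5.2667 = 2.3418, so P(S) = 2.3418/(1+2.3418) ≈ 0.70.

P(S) = 0.70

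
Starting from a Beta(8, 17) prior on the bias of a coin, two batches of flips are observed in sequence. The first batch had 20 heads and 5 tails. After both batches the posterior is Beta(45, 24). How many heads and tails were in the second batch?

Because Beta–binomial updating is additive in the counts, the combined data contributed (α_post−α_prior, β_post−β_prior) successes and failures.
Total across both batches: 45−8=37 heads, 24−17=7 tails.
Subtract the first batch: 37−20=17 heads and 7−5=2 tails.

17 heads and 2 tails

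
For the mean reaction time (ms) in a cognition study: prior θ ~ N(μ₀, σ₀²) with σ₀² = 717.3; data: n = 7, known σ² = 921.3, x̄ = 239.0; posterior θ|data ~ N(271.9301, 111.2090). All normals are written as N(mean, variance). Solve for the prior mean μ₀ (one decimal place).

μ₀ = 451.4

The posterior mean is a precision-weighted average: μ_n = (τ₀μ₀ + τ_data·x̄)/(τ₀+τ_data), with τ₀=1/σ₀² and τ_data=n/σ².
Here τ₀ = 1/717.3 = 0.001394 and τ_data = 7/921.3 = 0.007598, so τ_n = 0.008992.
Rearranging for μ₀: μ₀ = (μ_n·τ_n − τ_data·x̄)/τ₀ = (271.9301·0.008992 − 0.007598·239.0) / 0.001394 = 0.629273/0.001394 ≈ 451.4.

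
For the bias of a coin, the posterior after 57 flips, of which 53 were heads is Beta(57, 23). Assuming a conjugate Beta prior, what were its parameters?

Beta(4, 19)

Beta is conjugate to the binomial likelihood: posterior = Beta(a+s, b+f).
Subtract the data counts: 57−53=4, 23−4=19.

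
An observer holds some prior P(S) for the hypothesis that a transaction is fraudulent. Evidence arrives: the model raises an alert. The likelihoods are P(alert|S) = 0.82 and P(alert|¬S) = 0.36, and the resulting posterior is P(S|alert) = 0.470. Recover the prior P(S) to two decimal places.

P(S) = 0.28

Bayes' rule in odds form gives O(S|E) = O(S)·[P(E|S)/P(E|¬S)], hence O(S) = O(S|E)/LR.
Posterior odds = 0.470/(1−0.470) = 0.8868. LR = 0.82/0.36 = 2.2778.
Prior odds = 0.8868/2.2778 = 0.3893, so P(S) = 0.3893/(1+0.3893) ≈ 0.28.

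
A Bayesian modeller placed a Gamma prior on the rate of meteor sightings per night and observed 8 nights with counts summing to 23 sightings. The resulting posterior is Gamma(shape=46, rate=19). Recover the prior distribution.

A Gamma(α, β) prior (rate parametrization) on a Poisson rate with n observations summing to S gives posterior Gamma(α+S, β+n).
So α = 46 − 23 = 23 and β = 19 − 8 = 11.

Gamma(shape=23, rate=11)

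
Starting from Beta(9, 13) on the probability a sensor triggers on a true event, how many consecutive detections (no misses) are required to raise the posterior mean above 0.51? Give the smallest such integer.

After k detections and 0 misses the posterior is Beta(9+k, 13), with mean (9+k)/(9+13+k).
Set (9+k)/(22+k) > 0.51 and solve: k > (0.51·22 − 9)/(1 − 0.51) = 4.531.
The smallest integer exceeding 4.531 is 5, and checking k=5: (14)/(27) = 0.5185 > 0.51.

k = 5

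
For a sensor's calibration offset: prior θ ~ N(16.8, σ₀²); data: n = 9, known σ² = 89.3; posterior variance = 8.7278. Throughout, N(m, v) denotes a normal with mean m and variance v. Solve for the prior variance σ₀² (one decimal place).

σ₀² = 72.5

Posterior precision equals prior precision plus data precision: 1/σ_n² = 1/σ₀² + n/σ².
So 1/σ₀² = 1/8.7278 − 9/89.3 = 0.114576 − 0.100784 = 0.013792.
Hence σ₀² = 1/0.013792 ≈ 72.5.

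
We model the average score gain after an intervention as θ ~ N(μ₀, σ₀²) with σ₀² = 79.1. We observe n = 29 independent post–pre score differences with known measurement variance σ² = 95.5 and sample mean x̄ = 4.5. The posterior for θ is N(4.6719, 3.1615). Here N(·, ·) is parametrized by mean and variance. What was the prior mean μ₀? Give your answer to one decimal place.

With known observation variance, the Normal–Normal posterior has precision τ_n = τ₀ + n/σ² and mean μ_n = (τ₀μ₀ + (n/σ²)x̄)/τ_n.
Here τ₀ = 1/79.1 = 0.012642 and τ_data = 29/95.5 = 0.303665, so τ_n = 0.316307.
Rearranging for μ₀: μ₀ = (μ_n·τ_n − τ_data·x̄)/τ₀ = (4.6719·0.316307 − 0.303665·4.5) / 0.012642 = 0.111262/0.012642 ≈ 8.8.

μ₀ = 8.8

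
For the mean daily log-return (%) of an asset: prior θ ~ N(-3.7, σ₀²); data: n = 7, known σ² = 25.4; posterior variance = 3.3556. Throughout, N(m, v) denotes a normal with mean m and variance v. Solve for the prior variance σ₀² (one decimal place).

σ₀² = 44.6

Posterior precision equals prior precision plus data precision: 1/σ_n² = 1/σ₀² + n/σ².
So 1/σ₀² = 1/3.3556 − 7/25.4 = 0.298009 − 0.275591 = 0.022418.
Hence σ₀² = 1/0.022418 ≈ 44.6.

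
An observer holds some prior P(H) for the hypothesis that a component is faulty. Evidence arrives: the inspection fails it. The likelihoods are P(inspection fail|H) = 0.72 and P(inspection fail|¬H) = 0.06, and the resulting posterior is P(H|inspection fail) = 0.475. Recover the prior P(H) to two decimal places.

In odds form, posterior odds = prior odds × likelihood ratio, so prior odds = posterior odds ÷ LR.
Posterior odds = 0.475/(1−0.475) = 0.9048. LR = 0.72/0.06 = 12.0000.
Prior odds = 0.9048/12.0000 = 0.0754, so P(H) = 0.0754/(1+0.0754) ≈ 0.07.

P(H) = 0.07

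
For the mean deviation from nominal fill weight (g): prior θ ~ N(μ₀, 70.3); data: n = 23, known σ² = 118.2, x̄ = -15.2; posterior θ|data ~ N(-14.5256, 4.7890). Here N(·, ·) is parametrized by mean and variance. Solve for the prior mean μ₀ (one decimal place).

μ₀ = -5.3

The posterior mean is a precision-weighted average: μ_n = (τ₀μ₀ + τ_data·x̄)/(τ₀+τ_data), with τ₀=1/σ₀² and τ_data=n/σ².
Here τ₀ = 1/70.3 = 0.014225 and τ_data = 23/118.2 = 0.194585, so τ_n = 0.208810.
Rearranging for μ₀: μ₀ = (μ_n·τ_n − τ_data·x̄)/τ₀ = (-14.5256·0.208810 − 0.194585·-15.2) / 0.014225 = -0.075399/0.014225 ≈ -5.3.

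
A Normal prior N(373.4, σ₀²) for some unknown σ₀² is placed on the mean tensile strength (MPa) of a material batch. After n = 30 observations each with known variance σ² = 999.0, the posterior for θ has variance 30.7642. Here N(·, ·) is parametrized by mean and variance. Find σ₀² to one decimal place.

For the Normal–Normal model with known σ², precisions add: τ_n = τ₀ + n/σ².
So 1/σ₀² = 1/30.7642 − 30/999.0 = 0.032505 − 0.030030 = 0.002475.
Hence σ₀² = 1/0.002475 ≈ 404.0.

σ₀² = 404.0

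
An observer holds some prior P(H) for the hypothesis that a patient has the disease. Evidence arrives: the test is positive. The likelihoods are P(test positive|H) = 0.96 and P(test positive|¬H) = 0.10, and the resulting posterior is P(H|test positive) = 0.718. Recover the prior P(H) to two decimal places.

In odds form, posterior odds = prior odds × likelihood ratio, so prior odds = posterior odds ÷ LR.
Posterior odds = 0.718/(1−0.718) = 2.5461. LR = 0.96/0.10 = 9.6000.
Prior odds = 2.5461/9.6000 = 0.2652, so P(H) = 0.2652/(1+0.2652) ≈ 0.21.

P(H) = 0.21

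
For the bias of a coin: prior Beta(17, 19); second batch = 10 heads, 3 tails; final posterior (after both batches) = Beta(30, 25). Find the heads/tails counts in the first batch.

Because Beta–binomial updating is additive in the counts, the combined data contributed (α_post−α_prior, β_post−β_prior) successes and failures.
Total across both batches: 30−17=13 heads, 25−19=6 tails.
Subtract the second batch: 13−10=3 heads and 6−3=3 tails.

3 heads and 3 tails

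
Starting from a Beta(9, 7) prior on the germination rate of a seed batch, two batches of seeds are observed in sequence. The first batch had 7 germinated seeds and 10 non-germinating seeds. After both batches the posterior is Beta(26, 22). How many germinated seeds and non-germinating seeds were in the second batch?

10 germinated seeds and 5 non-germinating seeds

Because Beta–binomial updating is additive in the counts, the combined data contributed (α_post−α_prior, β_post−β_prior) successes and failures.
Total across both batches: 26−9=17 germinated seeds, 22−7=15 non-germinating seeds.
Subtract the first batch: 17−7=10 germinated seeds and 15−10=5 non-germinating seeds.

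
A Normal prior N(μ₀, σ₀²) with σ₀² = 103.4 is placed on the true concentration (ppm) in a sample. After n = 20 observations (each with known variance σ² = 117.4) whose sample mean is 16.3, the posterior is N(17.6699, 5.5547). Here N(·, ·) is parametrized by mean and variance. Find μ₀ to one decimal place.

μ₀ = 41.8

With known observation variance, the Normal–Normal posterior has precision τ_n = τ₀ + n/σ² and mean μ_n = (τ₀μ₀ + (n/σ²)x̄)/τ_n.
Here τ₀ = 1/103.4 = 0.009671 and τ_data = 20/117.4 = 0.170358, so τ_n = 0.180029.
Rearranging for μ₀: μ₀ = (μ_n·τ_n − τ_data·x̄)/τ₀ = (17.6699·0.180029 − 0.170358·16.3) / 0.009671 = 0.404259/0.009671 ≈ 41.8.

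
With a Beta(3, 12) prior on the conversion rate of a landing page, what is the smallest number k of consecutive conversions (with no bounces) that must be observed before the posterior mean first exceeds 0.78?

k = 40

After k conversions and 0 bounces the posterior is Beta(3+k, 12), with mean (3+k)/(3+12+k).
Set (3+k)/(15+k) > 0.78 and solve: k > (0.78·15 − 3)/(1 − 0.78) = 39.545.
The smallest integer exceeding 39.545 is 40.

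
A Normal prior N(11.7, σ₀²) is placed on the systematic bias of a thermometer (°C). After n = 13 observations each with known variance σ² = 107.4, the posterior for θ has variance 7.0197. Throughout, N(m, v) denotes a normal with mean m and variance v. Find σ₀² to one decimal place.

Posterior precision equals prior precision plus data precision: 1/σ_n² = 1/σ₀² + n/σ².
So 1/σ₀² = 1/7.0197 − 13/107.4 = 0.142456 − 0.121043 = 0.021413.
Hence σ₀² = 1/0.021413 ≈ 46.7.

σ₀² = 46.7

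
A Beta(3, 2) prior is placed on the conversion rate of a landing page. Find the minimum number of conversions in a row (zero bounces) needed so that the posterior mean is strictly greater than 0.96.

After k conversions and 0 bounces the posterior is Beta(3+k, 2), with mean (3+k)/(3+2+k).
Set (3+k)/(5+k) > 0.96 and solve: k > (0.96·5 − 3)/(1 − 0.96) = 45.000.
The smallest integer exceeding 45.000 is 46, and checking k=46: (49)/(51) = 0.9608 > 0.96.

k = 46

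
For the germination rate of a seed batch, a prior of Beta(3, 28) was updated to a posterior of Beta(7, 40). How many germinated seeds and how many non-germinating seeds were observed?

4 germinated seeds and 12 non-germinating seeds

Under Beta–binomial conjugacy the posterior parameters are (α+s, β+f).
Match parameters: s=7−3=4, f=40−28=12.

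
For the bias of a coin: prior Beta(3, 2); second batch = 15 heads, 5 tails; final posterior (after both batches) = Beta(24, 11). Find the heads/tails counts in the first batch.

6 heads and 4 tails

Because Beta–binomial updating is additive in the counts, the combined data contributed (α_post−α_prior, β_post−β_prior) successes and failures.
Total across both batches: 24−3=21 heads, 11−2=9 tails.
Subtract the second batch: 21−15=6 heads and 9−5=4 tails.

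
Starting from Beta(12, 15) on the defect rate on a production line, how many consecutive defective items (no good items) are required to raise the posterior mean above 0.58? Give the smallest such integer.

After k defective items and 0 good items the posterior is Beta(12+k, 15), with mean (12+k)/(12+15+k).
Set (12+k)/(27+k) > 0.58 and solve: k > (0.58·27 − 12)/(1 − 0.58) = 8.714.
The smallest integer exceeding 8.714 is 9.

k = 9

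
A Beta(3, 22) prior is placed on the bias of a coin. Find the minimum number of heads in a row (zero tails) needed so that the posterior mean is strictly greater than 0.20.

After k heads and 0 tails the posterior is Beta(3+k, 22), with mean (3+k)/(3+22+k).
Set (3+k)/(25+k) > 0.20 and solve: k > (0.20·25 − 3)/(1 − 0.20) = 2.500.
The smallest integer exceeding 2.500 is 3, and checking k=3: (6)/(28) = 0.2143 > 0.20.

k = 3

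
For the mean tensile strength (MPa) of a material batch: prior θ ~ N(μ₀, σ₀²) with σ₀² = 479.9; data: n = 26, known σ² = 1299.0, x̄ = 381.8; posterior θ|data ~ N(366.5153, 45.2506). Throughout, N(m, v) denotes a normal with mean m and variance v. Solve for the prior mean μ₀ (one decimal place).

With known observation variance, the Normal–Normal posterior has precision τ_n = τ₀ + n/σ² and mean μ_n = (τ₀μ₀ + (n/σ²)x̄)/τ_n.
Here τ₀ = 1/479.9 = 0.002084 and τ_data = 26/1299.0 = 0.020015, so τ_n = 0.022099.
Rearranging for μ₀: μ₀ = (μ_n·τ_n − τ_data·x̄)/τ₀ = (366.5153·0.022099 − 0.020015·381.8) / 0.002084 = 0.457895/0.002084 ≈ 219.7.

μ₀ = 219.7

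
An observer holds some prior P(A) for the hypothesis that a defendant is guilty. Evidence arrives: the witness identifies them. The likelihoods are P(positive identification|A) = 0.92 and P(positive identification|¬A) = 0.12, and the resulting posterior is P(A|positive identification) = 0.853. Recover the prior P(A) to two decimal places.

Bayes' rule in odds form gives O(A|E) = O(A)·[P(E|A)/P(E|¬A)], hence O(A) = O(A|E)/LR.
Posterior odds = 0.853/(1−0.853) = 5.8027. LR = 0.92/0.12 = 7.6667.
Prior odds = 5.8027/7.6667 = 0.7569, so P(A) = 0.7569/(1+0.7569) ≈ 0.43.

P(A) = 0.43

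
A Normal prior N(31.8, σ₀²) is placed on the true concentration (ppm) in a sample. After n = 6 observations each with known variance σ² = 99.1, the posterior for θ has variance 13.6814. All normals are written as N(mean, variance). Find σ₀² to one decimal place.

Posterior precision equals prior precision plus data precision: 1/σ_n² = 1/σ₀² + n/σ².
So 1/σ₀² = 1/13.6814 − 6/99.1 = 0.073092 − 0.060545 = 0.012547.
Hence σ₀² = 1/0.012547 ≈ 79.7.

σ₀² = 79.7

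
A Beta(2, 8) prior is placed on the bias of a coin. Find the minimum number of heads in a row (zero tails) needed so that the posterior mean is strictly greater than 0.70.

k = 17

After k heads and 0 tails the posterior is Beta(2+k, 8), with mean (2+k)/(2+8+k).
Set (2+k)/(10+k) > 0.70 and solve: k > (0.70·10 − 2)/(1 − 0.70) = 16.667.
The smallest integer exceeding 16.667 is 17, and checking k=17: (19)/(27) = 0.7037 > 0.70.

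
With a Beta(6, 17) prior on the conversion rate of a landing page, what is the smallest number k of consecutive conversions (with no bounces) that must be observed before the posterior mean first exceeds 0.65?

k = 26

After k conversions and 0 bounces the posterior is Beta(6+k, 17), with mean (6+k)/(6+17+k).
Set (6+k)/(23+k) > 0.65 and solve: k > (0.65·23 − 6)/(1 − 0.65) = 25.571.
The smallest integer exceeding 25.571 is 26, and checking k=26: (32)/(49) = 0.6531 > 0.65.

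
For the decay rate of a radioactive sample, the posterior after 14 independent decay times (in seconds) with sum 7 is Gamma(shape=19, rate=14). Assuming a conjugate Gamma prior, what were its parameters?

Gamma(shape=5, rate=7)

Gamma–exponential conjugacy: posterior shape = α + n, posterior rate = β + Σtᵢ.
So α = 19 − 14 = 5 and β = 14 − 7 = 7.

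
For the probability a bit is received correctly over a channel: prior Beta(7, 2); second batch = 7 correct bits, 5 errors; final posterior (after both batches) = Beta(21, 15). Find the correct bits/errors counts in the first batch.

7 correct bits and 8 errors

Sequential conjugate updates are equivalent to a single update on the pooled data, so total successes = posterior α − prior α and total failures = posterior β − prior β.
Total across both batches: 21−7=14 correct bits, 15−2=13 errors.
Subtract the second batch: 14−7=7 correct bits and 13−5=8 errors.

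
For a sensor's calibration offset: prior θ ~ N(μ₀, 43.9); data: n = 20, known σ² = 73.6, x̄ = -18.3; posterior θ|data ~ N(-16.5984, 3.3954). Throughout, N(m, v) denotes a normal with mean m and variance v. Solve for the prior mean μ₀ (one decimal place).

μ₀ = 3.7

With known observation variance, the Normal–Normal posterior has precision τ_n = τ₀ + n/σ² and mean μ_n = (τ₀μ₀ + (n/σ²)x̄)/τ_n.
Here τ₀ = 1/43.9 = 0.022779 and τ_data = 20/73.6 = 0.271739, so τ_n = 0.294518.
Rearranging for μ₀: μ₀ = (μ_n·τ_n − τ_data·x̄)/τ₀ = (-16.5984·0.294518 − 0.271739·-18.3) / 0.022779 = 0.084296/0.022779 ≈ 3.7.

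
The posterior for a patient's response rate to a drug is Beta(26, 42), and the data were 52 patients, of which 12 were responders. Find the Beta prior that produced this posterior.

Beta(14, 2)

A Beta(α, β) prior with s successes and f failures in binomial data gives a Beta(α+s, β+f) posterior.
So α = 26 − 12 = 14 and β = 42 − 40 = 2.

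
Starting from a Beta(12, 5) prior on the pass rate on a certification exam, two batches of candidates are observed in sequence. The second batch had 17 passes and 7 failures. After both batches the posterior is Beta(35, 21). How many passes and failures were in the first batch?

6 passes and 9 failures

Because Beta–binomial updating is additive in the counts, the combined data contributed (α_post−α_prior, β_post−β_prior) successes and failures.
Total across both batches: 35−12=23 passes, 21−5=16 failures.
Subtract the second batch: 23−17=6 passes and 16−7=9 failures.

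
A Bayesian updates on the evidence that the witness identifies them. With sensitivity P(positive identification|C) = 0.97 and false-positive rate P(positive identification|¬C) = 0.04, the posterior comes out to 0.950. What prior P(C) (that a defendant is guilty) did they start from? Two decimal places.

In odds form, posterior odds = prior odds × likelihood ratio, so prior odds = posterior odds ÷ LR.
Posterior odds = 0.950/(1−0.950) = 19.0000. LR = 0.97/0.04 = 24.2500.
Prior odds = 19.0000/24.2500 = 0.7835, so P(C) = 0.7835/(1+0.7835) ≈ 0.44.

P(C) = 0.44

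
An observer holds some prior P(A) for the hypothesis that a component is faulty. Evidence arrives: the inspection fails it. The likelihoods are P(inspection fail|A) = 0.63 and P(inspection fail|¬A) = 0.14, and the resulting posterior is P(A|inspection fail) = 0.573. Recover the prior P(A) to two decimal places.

In odds form, posterior odds = prior odds × likelihood ratio, so prior odds = posterior odds ÷ LR.
Posterior odds = 0.573/(1−0.573) = 1.3419. LR = 0.63/0.14 = 4.5000.
Prior odds = 1.3419/4.5000 = 0.2982, so P(A) = 0.2982/(1+0.2982) ≈ 0.23.

P(A) = 0.23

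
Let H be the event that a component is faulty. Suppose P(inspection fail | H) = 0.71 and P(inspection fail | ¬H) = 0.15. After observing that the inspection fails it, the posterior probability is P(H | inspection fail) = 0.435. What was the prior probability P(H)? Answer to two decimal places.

P(H) = 0.14

Bayes' rule in odds form gives O(H|E) = O(H)·[P(E|H)/P(E|¬H)], hence O(H) = O(H|E)/LR.
Posterior odds = 0.435/(1−0.435) = 0.7699. LR = 0.71/0.15 = 4.7333.
Prior odds = 0.7699/4.7333 = 0.1627, so P(H) = 0.1627/(1+0.1627) ≈ 0.14.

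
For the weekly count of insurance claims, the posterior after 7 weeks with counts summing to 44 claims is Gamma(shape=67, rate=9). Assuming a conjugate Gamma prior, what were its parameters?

Gamma–Poisson conjugacy: posterior shape = α + Σxᵢ, posterior rate = β + n.
So α = 67 − 44 = 23 and β = 9 − 7 = 2.

Gamma(shape=23, rate=2)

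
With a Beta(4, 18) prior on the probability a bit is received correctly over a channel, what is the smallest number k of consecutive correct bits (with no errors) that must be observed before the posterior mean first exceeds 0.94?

After k correct bits and 0 errors the posterior is Beta(4+k, 18), with mean (4+k)/(4+18+k).
Set (4+k)/(22+k) > 0.94 and solve: k > (0.94·22 − 4)/(1 − 0.94) = 278.000.
The smallest integer exceeding 278.000 is 279, and checking k=279: (283)/(301) = 0.9402 > 0.94.

k = 279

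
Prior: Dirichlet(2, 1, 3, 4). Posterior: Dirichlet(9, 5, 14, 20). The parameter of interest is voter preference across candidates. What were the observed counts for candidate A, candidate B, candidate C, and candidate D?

For a Dirichlet(α) prior with multinomial counts c, the posterior is Dirichlet(α + c) componentwise.
Counts are posterior − prior componentwise: 9−2=7, 5−1=4, 14−3=11, 20−4=16.

counts (7, 4, 11, 16)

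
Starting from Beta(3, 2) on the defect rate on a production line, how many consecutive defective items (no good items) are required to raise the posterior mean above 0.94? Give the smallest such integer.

k = 29

After k defective items and 0 good items the posterior is Beta(3+k, 2), with mean (3+k)/(3+2+k).
Set (3+k)/(5+k) > 0.94 and solve: k > (0.94·5 − 3)/(1 − 0.94) = 28.333.
The smallest integer exceeding 28.333 is 29, and checking k=29: (32)/(34) = 0.9412 > 0.94.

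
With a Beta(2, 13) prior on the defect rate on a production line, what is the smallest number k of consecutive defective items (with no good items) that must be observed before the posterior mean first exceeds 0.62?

k = 20

After k defective items and 0 good items the posterior is Beta(2+k, 13), with mean (2+k)/(2+13+k).
Set (2+k)/(15+k) > 0.62 and solve: k > (0.62·15 − 2)/(1 − 0.62) = 19.211.
The smallest integer exceeding 19.211 is 20, and checking k=20: (22)/(35) = 0.6286 > 0.62.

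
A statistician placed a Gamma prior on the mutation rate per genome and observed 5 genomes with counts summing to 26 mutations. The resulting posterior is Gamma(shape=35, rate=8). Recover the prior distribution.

Gamma–Poisson conjugacy: posterior shape = α + Σxᵢ, posterior rate = β + n.
So α = 35 − 26 = 9 and β = 8 − 5 = 3.

Gamma(shape=9, rate=3)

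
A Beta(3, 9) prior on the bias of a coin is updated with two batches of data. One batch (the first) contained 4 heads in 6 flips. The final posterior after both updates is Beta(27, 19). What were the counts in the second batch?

Because Beta–binomial updating is additive in the counts, the combined data contributed (α_post−α_prior, β_post−β_prior) successes and failures.
Total across both batches: 27−3=24 heads, 19−9=10 tails.
Subtract the first batch: 24−4=20 heads and 10−2=8 tails.

20 heads and 8 tails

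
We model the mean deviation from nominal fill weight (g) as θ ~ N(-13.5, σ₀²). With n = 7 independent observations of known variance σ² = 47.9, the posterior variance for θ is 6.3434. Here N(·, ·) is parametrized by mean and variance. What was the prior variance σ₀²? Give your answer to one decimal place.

σ₀² = 86.9

For the Normal–Normal model with known σ², precisions add: τ_n = τ₀ + n/σ².
So 1/σ₀² = 1/6.3434 − 7/47.9 = 0.157644 − 0.146138 = 0.011506.
Hence σ₀² = 1/0.011506 ≈ 86.9.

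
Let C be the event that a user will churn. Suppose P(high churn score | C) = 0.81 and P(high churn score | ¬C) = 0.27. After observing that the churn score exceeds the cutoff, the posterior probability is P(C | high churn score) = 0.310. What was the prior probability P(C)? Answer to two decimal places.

Bayes' rule in odds form gives O(C|E) = O(C)·[P(E|C)/P(E|¬C)], hence O(C) = O(C|E)/LR.
Posterior odds = 0.310/(1−0.310) = 0.4493. LR = 0.81/0.27 = 3.0000.
Prior odds = 0.4493/3.0000 = 0.1498, so P(C) = 0.1498/(1+0.1498) ≈ 0.13.

P(C) = 0.13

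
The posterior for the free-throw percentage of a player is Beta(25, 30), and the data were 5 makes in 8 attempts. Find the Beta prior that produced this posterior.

Beta(20, 27)

Under Beta–binomial conjugacy the posterior parameters are (α+s, β+f).
Subtract the data counts: 25−5=20, 30−3=27.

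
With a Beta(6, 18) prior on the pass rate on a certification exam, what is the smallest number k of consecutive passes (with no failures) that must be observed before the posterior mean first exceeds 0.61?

k = 23

After k passes and 0 failures the posterior is Beta(6+k, 18), with mean (6+k)/(6+18+k).
Set (6+k)/(24+k) > 0.61 and solve: k > (0.61·24 − 6)/(1 − 0.61) = 22.154.
The smallest integer exceeding 22.154 is 23, and checking k=23: (29)/(47) = 0.6170 > 0.61.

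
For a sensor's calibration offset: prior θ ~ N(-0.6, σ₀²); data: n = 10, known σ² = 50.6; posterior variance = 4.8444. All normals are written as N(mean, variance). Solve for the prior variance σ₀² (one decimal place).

σ₀² = 113.7

Posterior precision equals prior precision plus data precision: 1/σ_n² = 1/σ₀² + n/σ².
So 1/σ₀² = 1/4.8444 − 10/50.6 = 0.206424 − 0.197628 = 0.008796.
Hence σ₀² = 1/0.008796 ≈ 113.7.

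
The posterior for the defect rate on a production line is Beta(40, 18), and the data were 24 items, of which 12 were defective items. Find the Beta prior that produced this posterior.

Under Beta–binomial conjugacy the posterior parameters are (a+s, b+f).
Subtract the data counts: 40−12=28, 18−12=6.

Beta(28, 6)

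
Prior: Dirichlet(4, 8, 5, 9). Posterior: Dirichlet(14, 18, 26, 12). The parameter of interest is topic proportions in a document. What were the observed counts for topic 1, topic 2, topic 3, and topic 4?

counts (10, 10, 21, 3)

For a Dirichlet(α) prior with multinomial counts c, the posterior is Dirichlet(α + c) componentwise.
Counts are posterior − prior componentwise: 14−4=10, 18−8=10, 26−5=21, 12−9=3.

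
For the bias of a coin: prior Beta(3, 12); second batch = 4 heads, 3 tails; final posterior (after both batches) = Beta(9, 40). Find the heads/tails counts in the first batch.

Because Beta–binomial updating is additive in the counts, the combined data contributed (α_post−α_prior, β_post−β_prior) successes and failures.
Total across both batches: 9−3=6 heads, 40−12=28 tails.
Subtract the second batch: 6−4=2 heads and 28−3=25 tails.

2 heads and 25 tails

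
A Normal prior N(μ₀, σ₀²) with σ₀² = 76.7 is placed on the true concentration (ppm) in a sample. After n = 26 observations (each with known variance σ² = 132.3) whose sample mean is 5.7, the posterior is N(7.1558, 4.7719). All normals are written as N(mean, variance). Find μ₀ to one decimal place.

With known observation variance, the Normal–Normal posterior has precision τ_n = τ₀ + n/σ² and mean μ_n = (τ₀μ₀ + (n/σ²)x̄)/τ_n.
Here τ₀ = 1/76.7 = 0.013038 and τ_data = 26/132.3 = 0.196523, so τ_n = 0.209561.
Rearranging for μ₀: μ₀ = (μ_n·τ_n − τ_data·x̄)/τ₀ = (7.1558·0.209561 − 0.196523·5.7) / 0.013038 = 0.379396/0.013038 ≈ 29.1.

μ₀ = 29.1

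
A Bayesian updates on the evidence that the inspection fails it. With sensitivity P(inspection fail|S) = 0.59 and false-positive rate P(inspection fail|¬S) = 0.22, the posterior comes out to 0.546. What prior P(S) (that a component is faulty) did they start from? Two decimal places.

In odds form, posterior odds = prior odds × likelihood ratio, so prior odds = posterior odds ÷ LR.
Posterior odds = 0.546/(1−0.546) = 1.2026. LR = 0.59/0.22 = 2.6818.
Prior odds = 1.2026/2.6818 = 0.4484, so P(S) = 0.4484/(1+0.4484) ≈ 0.31.

P(S) = 0.31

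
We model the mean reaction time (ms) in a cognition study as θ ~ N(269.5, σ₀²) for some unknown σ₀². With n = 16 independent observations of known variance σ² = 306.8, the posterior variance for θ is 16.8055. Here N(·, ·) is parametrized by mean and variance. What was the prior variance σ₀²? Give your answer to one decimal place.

σ₀² = 136.0

Posterior precision equals prior precision plus data precision: 1/σ_n² = 1/σ₀² + n/σ².
So 1/σ₀² = 1/16.8055 − 16/306.8 = 0.059504 − 0.052151 = 0.007353.
Hence σ₀² = 1/0.007353 ≈ 136.0.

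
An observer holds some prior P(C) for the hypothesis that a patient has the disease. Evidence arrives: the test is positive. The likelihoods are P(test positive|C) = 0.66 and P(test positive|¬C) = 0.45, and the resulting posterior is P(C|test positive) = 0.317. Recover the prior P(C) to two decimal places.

P(C) = 0.24

In odds form, posterior odds = prior odds × likelihood ratio, so prior odds = posterior odds ÷ LR.
Posterior odds = 0.317/(1−0.317) = 0.4641. LR = 0.66/0.45 = 1.4667.
Prior odds = 0.4641/1.4667 = 0.3164, so P(C) = 0.3164/(1+0.3164) ≈ 0.24.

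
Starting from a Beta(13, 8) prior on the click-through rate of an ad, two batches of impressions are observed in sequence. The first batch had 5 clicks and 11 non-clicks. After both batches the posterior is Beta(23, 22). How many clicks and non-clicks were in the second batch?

5 clicks and 3 non-clicks

Because Beta–binomial updating is additive in the counts, the combined data contributed (α_post−α_prior, β_post−β_prior) successes and failures.
Total across both batches: 23−13=10 clicks, 22−8=14 non-clicks.
Subtract the first batch: 10−5=5 clicks and 14−11=3 non-clicks.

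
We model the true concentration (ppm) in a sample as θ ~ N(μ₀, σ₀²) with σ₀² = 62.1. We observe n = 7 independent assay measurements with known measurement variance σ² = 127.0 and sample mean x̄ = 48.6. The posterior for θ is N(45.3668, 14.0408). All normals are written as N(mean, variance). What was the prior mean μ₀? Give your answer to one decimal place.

With known observation variance, the Normal–Normal posterior has precision τ_n = τ₀ + n/σ² and mean μ_n = (τ₀μ₀ + (n/σ²)x̄)/τ_n.
Here τ₀ = 1/62.1 = 0.016103 and τ_data = 7/127.0 = 0.055118, so τ_n = 0.071221.
Rearranging for μ₀: μ₀ = (μ_n·τ_n − τ_data·x̄)/τ₀ = (45.3668·0.071221 − 0.055118·48.6) / 0.016103 = 0.552334/0.016103 ≈ 34.3.

μ₀ = 34.3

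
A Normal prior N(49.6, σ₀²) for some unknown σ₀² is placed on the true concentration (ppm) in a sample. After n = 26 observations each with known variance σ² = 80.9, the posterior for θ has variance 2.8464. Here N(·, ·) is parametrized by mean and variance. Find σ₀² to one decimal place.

For the Normal–Normal model with known σ², precisions add: τ_n = τ₀ + n/σ².
So 1/σ₀² = 1/2.8464 − 26/80.9 = 0.351321 − 0.321384 = 0.029937.
Hence σ₀² = 1/0.029937 ≈ 33.4.

σ₀² = 33.4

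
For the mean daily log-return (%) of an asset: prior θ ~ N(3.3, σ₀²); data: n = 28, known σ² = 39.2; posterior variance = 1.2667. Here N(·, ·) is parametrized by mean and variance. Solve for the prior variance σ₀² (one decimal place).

σ₀² = 13.3

For the Normal–Normal model with known σ², precisions add: τ_n = τ₀ + n/σ².
So 1/σ₀² = 1/1.2667 − 28/39.2 = 0.789453 − 0.714286 = 0.075167.
Hence σ₀² = 1/0.075167 ≈ 13.3.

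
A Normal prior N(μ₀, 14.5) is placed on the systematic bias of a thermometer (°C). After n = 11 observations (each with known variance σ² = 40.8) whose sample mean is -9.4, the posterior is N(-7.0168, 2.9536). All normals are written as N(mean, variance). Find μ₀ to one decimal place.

With known observation variance, the Normal–Normal posterior has precision τ_n = τ₀ + n/σ² and mean μ_n = (τ₀μ₀ + (n/σ²)x̄)/τ_n.
Here τ₀ = 1/14.5 = 0.068966 and τ_data = 11/40.8 = 0.269608, so τ_n = 0.338574.
Rearranging for μ₀: μ₀ = (μ_n·τ_n − τ_data·x̄)/τ₀ = (-7.0168·0.338574 − 0.269608·-9.4) / 0.068966 = 0.158609/0.068966 ≈ 2.3.

μ₀ = 2.3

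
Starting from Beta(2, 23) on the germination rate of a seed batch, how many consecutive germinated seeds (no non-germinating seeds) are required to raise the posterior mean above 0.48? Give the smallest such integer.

k = 20

After k germinated seeds and 0 non-germinating seeds the posterior is Beta(2+k, 23), with mean (2+k)/(2+23+k).
Set (2+k)/(25+k) > 0.48 and solve: k > (0.48·25 − 2)/(1 − 0.48) = 19.231.
The smallest integer exceeding 19.231 is 20.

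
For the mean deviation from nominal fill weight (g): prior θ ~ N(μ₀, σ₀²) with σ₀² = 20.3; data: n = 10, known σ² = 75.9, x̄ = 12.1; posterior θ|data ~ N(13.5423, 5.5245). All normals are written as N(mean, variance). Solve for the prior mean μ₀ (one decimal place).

μ₀ = 17.4

With known observation variance, the Normal–Normal posterior has precision τ_n = τ₀ + n/σ² and mean μ_n = (τ₀μ₀ + (n/σ²)x̄)/τ_n.
Here τ₀ = 1/20.3 = 0.049261 and τ_data = 10/75.9 = 0.131752, so τ_n = 0.181013.
Rearranging for μ₀: μ₀ = (μ_n·τ_n − τ_data·x̄)/τ₀ = (13.5423·0.181013 − 0.131752·12.1) / 0.049261 = 0.857133/0.049261 ≈ 17.4.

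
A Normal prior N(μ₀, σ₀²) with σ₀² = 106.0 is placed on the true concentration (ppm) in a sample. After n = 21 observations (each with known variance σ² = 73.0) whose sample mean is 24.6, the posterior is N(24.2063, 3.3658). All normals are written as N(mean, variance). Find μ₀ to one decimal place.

The posterior mean is a precision-weighted average: μ_n = (τ₀μ₀ + τ_data·x̄)/(τ₀+τ_data), with τ₀=1/σ₀² and τ_data=n/σ².
Here τ₀ = 1/106.0 = 0.009434 and τ_data = 21/73.0 = 0.287671, so τ_n = 0.297105.
Rearranging for μ₀: μ₀ = (μ_n·τ_n − τ_data·x̄)/τ₀ = (24.2063·0.297105 − 0.287671·24.6) / 0.009434 = 0.115106/0.009434 ≈ 12.2.

μ₀ = 12.2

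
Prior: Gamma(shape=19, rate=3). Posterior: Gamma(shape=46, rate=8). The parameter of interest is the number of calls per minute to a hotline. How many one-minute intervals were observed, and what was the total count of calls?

n = 5 one-minute intervals with total 27 calls

A Gamma(α, β) prior (rate parametrization) on a Poisson rate with n observations summing to S gives posterior Gamma(α+S, β+n).
Matching: Σxᵢ = 46 − 19 = 27 and n = 8 − 3 = 5.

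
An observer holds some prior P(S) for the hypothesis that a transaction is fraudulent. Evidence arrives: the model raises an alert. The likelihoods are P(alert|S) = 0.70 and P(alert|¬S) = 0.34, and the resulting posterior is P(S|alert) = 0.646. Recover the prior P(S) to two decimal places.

In odds form, posterior odds = prior odds × likelihood ratio, so prior odds = posterior odds ÷ LR.
Posterior odds = 0.646/(1−0.646) = 1.8249. LR = 0.70/0.34 = 2.0588.
Prior odds = 1.8249/2.0588 = 0.8864, so P(S) = 0.8864/(1+0.8864) ≈ 0.47.

P(S) = 0.47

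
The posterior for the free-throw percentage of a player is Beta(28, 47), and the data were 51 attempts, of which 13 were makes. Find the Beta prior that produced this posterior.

Under Beta–binomial conjugacy the posterior parameters are (a+s, b+f).
Subtract the data counts: 28−13=15, 47−38=9.

Beta(15, 9)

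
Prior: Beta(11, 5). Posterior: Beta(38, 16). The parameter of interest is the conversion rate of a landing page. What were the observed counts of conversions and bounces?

Beta is conjugate to the binomial likelihood: posterior = Beta(a+s, b+f).
Match parameters: s=38−11=27, f=16−5=11.

27 conversions and 11 bounces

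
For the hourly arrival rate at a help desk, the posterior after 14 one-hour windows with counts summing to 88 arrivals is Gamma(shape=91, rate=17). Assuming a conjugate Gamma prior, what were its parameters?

Gamma–Poisson conjugacy: posterior shape = α + Σxᵢ, posterior rate = β + n.
So α = 91 − 88 = 3 and β = 17 − 14 = 3.

Gamma(shape=3, rate=3)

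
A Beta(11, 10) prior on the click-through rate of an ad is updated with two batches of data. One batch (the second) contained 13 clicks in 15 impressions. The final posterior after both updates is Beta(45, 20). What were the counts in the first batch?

Sequential conjugate updates are equivalent to a single update on the pooled data, so total successes = posterior α − prior α and total failures = posterior β − prior β.
Total across both batches: 45−11=34 clicks, 20−10=10 non-clicks.
Subtract the second batch: 34−13=21 clicks and 10−2=8 non-clicks.

21 clicks and 8 non-clicks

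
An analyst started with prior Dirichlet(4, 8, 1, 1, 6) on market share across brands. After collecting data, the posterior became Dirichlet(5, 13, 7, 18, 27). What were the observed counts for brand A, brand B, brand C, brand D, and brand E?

counts (1, 5, 6, 17, 21)

For a Dirichlet(α) prior with multinomial counts c, the posterior is Dirichlet(α + c) componentwise.
Counts are posterior − prior componentwise: 5−4=1, 13−8=5, 7−1=6, 18−1=17, 27−6=21.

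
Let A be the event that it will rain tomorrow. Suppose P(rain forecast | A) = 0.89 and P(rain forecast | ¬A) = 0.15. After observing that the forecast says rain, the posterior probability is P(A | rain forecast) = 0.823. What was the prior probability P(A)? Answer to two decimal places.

Bayes' rule in odds form gives O(A|E) = O(A)·[P(E|A)/P(E|¬A)], hence O(A) = O(A|E)/LR.
Posterior odds = 0.823/(1−0.823) = 4.6497. LR = 0.89/0.15 = 5.9333.
Prior odds = 4.6497/5.9333 = 0.7837, so P(A) = 0.7837/(1+0.7837) ≈ 0.44.

P(A) = 0.44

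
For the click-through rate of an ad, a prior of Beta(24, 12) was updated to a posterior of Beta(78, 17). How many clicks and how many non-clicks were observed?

A Beta(a, b) prior with s successes and f failures in binomial data gives a Beta(a+s, b+f) posterior.
So s = 78 − 24 = 54 and f = 17 − 12 = 5.

54 clicks and 5 non-clicks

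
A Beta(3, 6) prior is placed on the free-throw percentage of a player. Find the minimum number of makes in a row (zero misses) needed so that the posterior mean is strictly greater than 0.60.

After k makes and 0 misses the posterior is Beta(3+k, 6), with mean (3+k)/(3+6+k).
Set (3+k)/(9+k) > 0.60 and solve: k > (0.60·9 − 3)/(1 − 0.60) = 6.000.
The smallest integer exceeding 6.000 is 7, and checking k=7: (10)/(16) = 0.6250 > 0.60.

k = 7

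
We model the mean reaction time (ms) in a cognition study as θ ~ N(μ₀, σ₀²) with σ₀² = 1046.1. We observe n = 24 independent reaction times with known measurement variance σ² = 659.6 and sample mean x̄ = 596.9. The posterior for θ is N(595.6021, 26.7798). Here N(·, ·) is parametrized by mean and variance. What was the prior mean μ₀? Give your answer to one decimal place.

μ₀ = 546.2

The posterior mean is a precision-weighted average: μ_n = (τ₀μ₀ + τ_data·x̄)/(τ₀+τ_data), with τ₀=1/σ₀² and τ_data=n/σ².
Here τ₀ = 1/1046.1 = 0.000956 and τ_data = 24/659.6 = 0.036386, so τ_n = 0.037342.
Rearranging for μ₀: μ₀ = (μ_n·τ_n − τ_data·x̄)/τ₀ = (595.6021·0.037342 − 0.036386·596.9) / 0.000956 = 0.522170/0.000956 ≈ 546.2.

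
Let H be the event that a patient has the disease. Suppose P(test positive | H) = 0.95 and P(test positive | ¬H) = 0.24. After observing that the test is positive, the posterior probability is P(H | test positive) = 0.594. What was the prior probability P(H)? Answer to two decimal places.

P(H) = 0.27

Bayes' rule in odds form gives O(H|E) = O(H)·[P(E|H)/P(E|¬H)], hence O(H) = O(H|E)/LR.
Posterior odds = 0.594/(1−0.594) = 1.4631. LR = 0.95/0.24 = 3.9583.
Prior odds = 1.4631/3.9583 = 0.3696, so P(H) = 0.3696/(1+0.3696) ≈ 0.27.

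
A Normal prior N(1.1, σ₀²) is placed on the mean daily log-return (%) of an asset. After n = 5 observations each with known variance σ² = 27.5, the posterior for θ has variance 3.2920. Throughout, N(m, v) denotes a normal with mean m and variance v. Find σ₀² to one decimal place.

σ₀² = 8.2

Posterior precision equals prior precision plus data precision: 1/σ_n² = 1/σ₀² + n/σ².
So 1/σ₀² = 1/3.2920 − 5/27.5 = 0.303767 − 0.181818 = 0.121949.
Hence σ₀² = 1/0.121949 ≈ 8.2.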